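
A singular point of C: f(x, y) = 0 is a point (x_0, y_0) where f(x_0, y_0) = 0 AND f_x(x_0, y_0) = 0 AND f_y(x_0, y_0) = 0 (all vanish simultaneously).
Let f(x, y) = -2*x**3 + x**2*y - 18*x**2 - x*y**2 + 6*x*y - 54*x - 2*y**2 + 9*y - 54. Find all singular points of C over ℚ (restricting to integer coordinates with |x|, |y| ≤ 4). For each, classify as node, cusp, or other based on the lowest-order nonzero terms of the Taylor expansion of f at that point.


Singular points: {(-3, 0)}; classification: cusp.

Compute partial derivatives:
  f_x = -6*x**2 + 2*x*y - 36*x - y**2 + 6*y - 54.
  f_y = x**2 - 2*x*y + 6*x - 4*y + 9.
Scan x_0 ∈ {−4, ..., 4}. For each x_0, f_y(x_0, y) is a polynomial in y; find its integer roots y ∈ {−4, ..., 4}, then test f_x and f at those candidates.
  x = -4: f_y(-4, y) = 4*y + 1; no integer root y with |y| ≤ 4.
  x = -3: f_y(-3, y) = 2*y; vanishes at y ∈ {0}. (-3, 0): f_x = 0, f = 0 — SINGULAR.
  x = -2: f_y(-2, y) = 1; no integer root y with |y| ≤ 4.
  x = -1: f_y(-1, y) = 4 - 2*y; vanishes at y ∈ {2}. (-1, 2): f_x = -20 ≠ 0.
  x = 0: f_y(0, y) = 9 - 4*y; no integer root y with |y| ≤ 4.
  x = 1: f_y(1, y) = 16 - 6*y; no integer root y with |y| ≤ 4.
  x = 2: f_y(2, y) = 25 - 8*y; no integer root y with |y| ≤ 4.
  x = 3: f_y(3, y) = 36 - 10*y; no integer root y with |y| ≤ 4.
  x = 4: f_y(4, y) = 49 - 12*y; no integer root y with |y| ≤ 4.
Only singular point on the grid: (-3, 0).
Classify: substitute x = -3 + u, y = 0 + v and expand: f = -2*u**3 + u**2*v - u*v**2 + v**2.
No constant or linear terms (consistent with a singular point). Quadratic part: v**2. Cubic part: -2*u**3 + u**2*v - u*v**2.
The quadratic part v**2 is a perfect square, so there is a single (double) tangent line v = 0, i.e. y = 0. Restricting the cubic part to that line (v = 0) leaves -2*u**3 ≠ 0, so f is not divisible by v and the branch is v² ≈ 2*u**3 to lowest order — this is a cusp.
Classification: cusp.


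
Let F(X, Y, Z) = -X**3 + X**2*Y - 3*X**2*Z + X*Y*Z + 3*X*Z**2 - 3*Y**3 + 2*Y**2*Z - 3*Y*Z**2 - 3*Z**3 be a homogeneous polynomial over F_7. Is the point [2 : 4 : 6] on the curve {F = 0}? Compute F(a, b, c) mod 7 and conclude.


F(2,4,6) ≡ 2 (mod 7); P is NOT on the curve.

Evaluate F(2, 4, 6) term-by-term (mod 7).
  -X**3 ↦ -1·8·1·1 = -8
  X**2*Y ↦ 1·4·4·1 = 16
  -3*X**2*Z ↦ -3·4·1·6 = -72
  X*Y*Z ↦ 1·2·4·6 = 48
  3*X*Z**2 ↦ 3·2·1·36 = 216
  -3*Y**3 ↦ -3·1·64·1 = -192
  2*Y**2*Z ↦ 2·1·16·6 = 192
  -3*Y*Z**2 ↦ -3·1·4·36 = -432
  -3*Z**3 ↦ -3·1·1·216 = -648
Sum: F(2, 4, 6) = (-8) + (16) + (-72) + (48) + (216) + (-192) + (192) + (-432) + (-648) = -880.
Reducing mod 7: -880 ≡ 2 (mod 7).
Since F(a, b, c) ≡ 2 ≠ 0 (mod 7), P does NOT lie on the curve.


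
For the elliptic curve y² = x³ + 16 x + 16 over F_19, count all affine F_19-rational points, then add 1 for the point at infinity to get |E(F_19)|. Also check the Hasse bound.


Affine points = {(0, 4), (0, 15), (4, 7), (4, 12), (6, 9), (6, 10), (10, 6), (10, 13), (12, 6), (12, 13), (14, 1), (14, 18), (16, 6), (16, 13)}; affine count = 14; |E(F_19)| = 15.

Discriminant check: Δ ∝ 4a³ + 27b² = 4·16³ + 27·16² = 4·4096 + 27·256 ≡ 2 (mod 19). Nonzero ⇒ E is nonsingular.
For each x ∈ F_19, compute rhs = x³ + 16·x + 16 mod 19, then count y ∈ F_19 with y² ≡ rhs.
  x = 0: rhs = 16, matching y values: 4, 15 (2 points).
  x = 1: rhs = 14, matching y values: none (0 points).
  x = 2: rhs = 18, matching y values: none (0 points).
  x = 3: rhs = 15, matching y values: none (0 points).
  x = 4: rhs = 11, matching y values: 7, 12 (2 points).
  x = 5: rhs = 12, matching y values: none (0 points).
  x = 6: rhs = 5, matching y values: 9, 10 (2 points).
  x = 7: rhs = 15, matching y values: none (0 points).
  x = 8: rhs = 10, matching y values: none (0 points).
  x = 9: rhs = 15, matching y values: none (0 points).
  x = 10: rhs = 17, matching y values: 6, 13 (2 points).
  x = 11: rhs = 3, matching y values: none (0 points).
  x = 12: rhs = 17, matching y values: 6, 13 (2 points).
  x = 13: rhs = 8, matching y values: none (0 points).
  x = 14: rhs = 1, matching y values: 1, 18 (2 points).
  x = 15: rhs = 2, matching y values: none (0 points).
  x = 16: rhs = 17, matching y values: 6, 13 (2 points).
  x = 17: rhs = 14, matching y values: none (0 points).
  x = 18: rhs = 18, matching y values: none (0 points).
Total affine count: 14.
Full point count |E(F_19)| = 14 + 1 = 15.
Hasse bound: |15 − (19+1)| = |-5| = 5 ≤ 2√19 ≈ 8.7178 ✓.


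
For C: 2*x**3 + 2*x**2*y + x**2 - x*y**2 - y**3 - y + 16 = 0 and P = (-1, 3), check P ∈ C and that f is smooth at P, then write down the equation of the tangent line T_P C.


Tangent line at P: -17*x - 20*y + 43 = 0.

Step 1: f(-1, 3) = 0, so P lies on C.
Step 2: partial derivatives
  f_x(x, y) = 6*x**2 + 4*x*y + 2*x - y**2, f_y(x, y) = 2*x**2 - 2*x*y - 3*y**2 - 1.
  f_x(P) = -17, f_y(P) = -20 (gradient nonzero, so P is smooth).
Step 3: tangent line at P: -17·(x − -1) + -20·(y − 3) = 0.
Expanding: -17*x - 20*y + 43 = 0.


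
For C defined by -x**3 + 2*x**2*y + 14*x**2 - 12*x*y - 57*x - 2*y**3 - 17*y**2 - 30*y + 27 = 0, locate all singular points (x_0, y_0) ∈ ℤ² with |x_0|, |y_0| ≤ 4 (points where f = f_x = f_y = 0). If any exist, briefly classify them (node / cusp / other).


Singular points: {(3, -3)}; classification: node.

Compute partial derivatives:
  f_x = -3*x**2 + 4*x*y + 28*x - 12*y - 57.
  f_y = 2*x**2 - 12*x - 6*y**2 - 34*y - 30.
Scan x_0 ∈ {−4, ..., 4}. For each x_0, f_y(x_0, y) is a polynomial in y; find its integer roots y ∈ {−4, ..., 4}, then test f_x and f at those candidates.
  x = -4: f_y(-4, y) = -6*y**2 - 34*y + 50; no integer root y with |y| ≤ 4.
  x = -3: f_y(-3, y) = -6*y**2 - 34*y + 24; no integer root y with |y| ≤ 4.
  x = -2: f_y(-2, y) = -6*y**2 - 34*y + 2; no integer root y with |y| ≤ 4.
  x = -1: f_y(-1, y) = -6*y**2 - 34*y - 16; no integer root y with |y| ≤ 4.
  x = 0: f_y(0, y) = -6*y**2 - 34*y - 30; no integer root y with |y| ≤ 4.
  x = 1: f_y(1, y) = -6*y**2 - 34*y - 40; vanishes at y ∈ {-4}. (1, -4): f_x = 0 but f = -1 ≠ 0.
  x = 2: f_y(2, y) = -6*y**2 - 34*y - 46; no integer root y with |y| ≤ 4.
  x = 3: f_y(3, y) = -6*y**2 - 34*y - 48; vanishes at y ∈ {-3}. (3, -3): f_x = 0, f = 0 — SINGULAR.
  x = 4: f_y(4, y) = -6*y**2 - 34*y - 46; no integer root y with |y| ≤ 4.
Only singular point on the grid: (3, -3).
Classify: substitute x = 3 + u, y = -3 + v and expand: f = -u**3 + 2*u**2*v - u**2 - 2*v**3 + v**2.
No constant or linear terms (consistent with a singular point). Quadratic part: -u**2 + v**2. Cubic part: -u**3 + 2*u**2*v - 2*v**3.
The quadratic part v**2 - u**2 = (v − u)(v + u) splits into two distinct linear factors, so there are two distinct tangent lines y − -3 = ±(x − 3) — this is a node (ordinary double point).
Classification: node.


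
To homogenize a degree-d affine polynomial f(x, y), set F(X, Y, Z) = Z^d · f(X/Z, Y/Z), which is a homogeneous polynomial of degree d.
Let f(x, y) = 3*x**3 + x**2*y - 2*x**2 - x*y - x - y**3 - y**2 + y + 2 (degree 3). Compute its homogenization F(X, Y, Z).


F(X, Y, Z) = 3*X**3 + X**2*Y - 2*X**2*Z - X*Y*Z - X*Z**2 - Y**3 - Y**2*Z + Y*Z**2 + 2*Z**3

deg(f) = 3.
Substitute x = X/Z, y = Y/Z into f, then multiply by Z^3.
  monomial 3·x^3·y^0 ↦ 3·X^3·Y^0·Z^0.
  monomial 1·x^2·y^1 ↦ 1·X^2·Y^1·Z^0.
  monomial -2·x^2·y^0 ↦ -2·X^2·Y^0·Z^1.
  monomial -1·x^1·y^1 ↦ -1·X^1·Y^1·Z^1.
  monomial -1·x^1·y^0 ↦ -1·X^1·Y^0·Z^2.
  monomial -1·x^0·y^3 ↦ -1·X^0·Y^3·Z^0.
  monomial -1·x^0·y^2 ↦ -1·X^0·Y^2·Z^1.
  monomial 1·x^0·y^1 ↦ 1·X^0·Y^1·Z^2.
  monomial 2·x^0·y^0 ↦ 2·X^0·Y^0·Z^3.
Collecting: F(X, Y, Z) = 3*X**3 + X**2*Y - 2*X**2*Z - X*Y*Z - X*Z**2 - Y**3 - Y**2*Z + Y*Z**2 + 2*Z**3.


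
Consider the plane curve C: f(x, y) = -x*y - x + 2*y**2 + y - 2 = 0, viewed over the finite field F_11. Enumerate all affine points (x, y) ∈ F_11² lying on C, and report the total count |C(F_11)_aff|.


Affine F_11-points: {(2, 3), (3, 6), (6, 1), (6, 7), (7, 5), (7, 9), (9, 0), (9, 4), (10, 2), (10, 8)}; count = 10.

For each of the 121 pairs (x, y) ∈ F_11², evaluate f(x, y) mod 11. Record the zeros.
  x = 0: [0↦9, 1↦1, 2↦8, 3↦8, 4↦1, 5↦9, 6↦10, 7↦4, 8↦2, 9↦4, 10↦10]  zeros at y ∈ ∅
  x = 1: [0↦8, 1↦10, 2↦5, 3↦4, 4↦7, 5↦3, 6↦3, 7↦7, 8↦4, 9↦5, 10↦10]  zeros at y ∈ ∅
  x = 2: [0↦7, 1↦8, 2↦2, 3↦0, 4↦2, 5↦8, 6↦7, 7↦10, 8↦6, 9↦6, 10↦10]  zeros at y ∈ {3}
  x = 3: [0↦6, 1↦6, 2↦10, 3↦7, 4↦8, 5↦2, 6↦0, 7↦2, 8↦8, 9↦7, 10↦10]  zeros at y ∈ {6}
  x = 4: [0↦5, 1↦4, 2↦7, 3↦3, 4↦3, 5↦7, 6↦4, 7↦5, 8↦10, 9↦8, 10↦10]  zeros at y ∈ ∅
  x = 5: [0↦4, 1↦2, 2↦4, 3↦10, 4↦9, 5↦1, 6↦8, 7↦8, 8↦1, 9↦9, 10↦10]  zeros at y ∈ ∅
  x = 6: [0↦3, 1↦0, 2↦1, 3↦6, 4↦4, 5↦6, 6↦1, 7↦0, 8↦3, 9↦10, 10↦10]  zeros at y ∈ {1, 7}
  x = 7: [0↦2, 1↦9, 2↦9, 3↦2, 4↦10, 5↦0, 6↦5, 7↦3, 8↦5, 9↦0, 10↦10]  zeros at y ∈ {5, 9}
  x = 8: [0↦1, 1↦7, 2↦6, 3↦9, 4↦5, 5↦5, 6↦9, 7↦6, 8↦7, 9↦1, 10↦10]  zeros at y ∈ ∅
  x = 9: [0↦0, 1↦5, 2↦3, 3↦5, 4↦0, 5↦10, 6↦2, 7↦9, 8↦9, 9↦2, 10↦10]  zeros at y ∈ {0, 4}
  x = 10: [0↦10, 1↦3, 2↦0, 3↦1, 4↦6, 5↦4, 6↦6, 7↦1, 8↦0, 9↦3, 10↦10]  zeros at y ∈ {2, 8}
Collecting zeros: affine points = {(2, 3), (3, 6), (6, 1), (6, 7), (7, 5), (7, 9), (9, 0), (9, 4), (10, 2), (10, 8)}.
Total count |C(F_11)_aff| = 10.


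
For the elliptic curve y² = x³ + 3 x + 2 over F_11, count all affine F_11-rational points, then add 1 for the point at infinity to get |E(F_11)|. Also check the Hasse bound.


Affine points = {(2, 4), (2, 7), (3, 4), (3, 7), (4, 1), (4, 10), (6, 4), (6, 7), (7, 5), (7, 6), (10, 3), (10, 8)}; affine count = 12; |E(F_11)| = 13.

Discriminant check: Δ ∝ 4a³ + 27b² = 4·3³ + 27·2² = 4·27 + 27·4 ≡ 7 (mod 11). Nonzero ⇒ E is nonsingular.
For each x ∈ F_11, compute rhs = x³ + 3·x + 2 mod 11, then count y ∈ F_11 with y² ≡ rhs.
  x = 0: rhs = 2, matching y values: none (0 points).
  x = 1: rhs = 6, matching y values: none (0 points).
  x = 2: rhs = 5, matching y values: 4, 7 (2 points).
  x = 3: rhs = 5, matching y values: 4, 7 (2 points).
  x = 4: rhs = 1, matching y values: 1, 10 (2 points).
  x = 5: rhs = 10, matching y values: none (0 points).
  x = 6: rhs = 5, matching y values: 4, 7 (2 points).
  x = 7: rhs = 3, matching y values: 5, 6 (2 points).
  x = 8: rhs = 10, matching y values: none (0 points).
  x = 9: rhs = 10, matching y values: none (0 points).
  x = 10: rhs = 9, matching y values: 3, 8 (2 points).
Total affine count: 12.
Full point count |E(F_11)| = 12 + 1 = 13.
Hasse bound: |13 − (11+1)| = |1| = 1 ≤ 2√11 ≈ 6.6332 ✓.


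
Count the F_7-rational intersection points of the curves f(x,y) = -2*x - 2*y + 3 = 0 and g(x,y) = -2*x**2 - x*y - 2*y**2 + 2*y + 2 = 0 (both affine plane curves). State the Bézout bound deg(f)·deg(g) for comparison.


Common zeros: {(1, 4)}; count = 1; Bézout bound = 2.

deg(f) = 1, deg(g) = 2, so Bézout bound = 2.
Scan x ∈ F_7. For each x, list the y ∈ F_7 with f(x, y) ≡ 0 and those with g(x, y) ≡ 0 (mod 7); the common zeros in that column are the intersection.
  x = 0: f ≡ 0 at y ∈ {5}; g ≡ 0 at y ∈ ∅; common: ∅.
  x = 1: f ≡ 0 at y ∈ {4}; g ≡ 0 at y ∈ {0, 4}; common: {4}.
  x = 2: f ≡ 0 at y ∈ {3}; g ≡ 0 at y ∈ {2, 5}; common: ∅.
  x = 3: f ≡ 0 at y ∈ {2}; g ≡ 0 at y ∈ ∅; common: ∅.
  x = 4: f ≡ 0 at y ∈ {1}; g ≡ 0 at y ∈ {2, 4}; common: ∅.
  x = 5: f ≡ 0 at y ∈ {0}; g ≡ 0 at y ∈ ∅; common: ∅.
  x = 6: f ≡ 0 at y ∈ {6}; g ≡ 0 at y ∈ {0, 5}; common: ∅.
Collecting: common zeros = {(1, 4)}, so the count is 1.
Comparison with the Bézout bound: 1 ≤ 2 = deg(f)·deg(g), as expected for curves with no common component (the affine F_7-count falls short of the bound because intersections may lie at infinity, over extension fields, or carry multiplicity).


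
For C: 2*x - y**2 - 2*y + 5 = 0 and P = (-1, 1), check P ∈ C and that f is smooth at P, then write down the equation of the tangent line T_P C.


Tangent line at P: 2*x - 4*y + 6 = 0.

Step 1: f(-1, 1) = 0, so P lies on C.
Step 2: partial derivatives
  f_x(x, y) = 2, f_y(x, y) = -2*y - 2.
  f_x(P) = 2, f_y(P) = -4 (gradient nonzero, so P is smooth).
Step 3: tangent line at P: 2·(x − -1) + -4·(y − 1) = 0.
Expanding: 2*x - 4*y + 6 = 0.


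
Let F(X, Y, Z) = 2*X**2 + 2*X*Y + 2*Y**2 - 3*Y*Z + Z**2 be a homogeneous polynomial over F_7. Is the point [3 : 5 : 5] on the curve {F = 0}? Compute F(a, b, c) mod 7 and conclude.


F(3,5,5) ≡ 6 (mod 7); P is NOT on the curve.

Evaluate F(3, 5, 5) term-by-term (mod 7).
  2*X**2 ↦ 2·9·1·1 = 18
  2*X*Y ↦ 2·3·5·1 = 30
  2*Y**2 ↦ 2·1·25·1 = 50
  -3*Y*Z ↦ -3·1·5·5 = -75
  Z**2 ↦ 1·1·1·25 = 25
Sum: F(3, 5, 5) = (18) + (30) + (50) + (-75) + (25) = 48.
Reducing mod 7: 48 ≡ 6 (mod 7).
Since F(a, b, c) ≡ 6 ≠ 0 (mod 7), P does NOT lie on the curve.


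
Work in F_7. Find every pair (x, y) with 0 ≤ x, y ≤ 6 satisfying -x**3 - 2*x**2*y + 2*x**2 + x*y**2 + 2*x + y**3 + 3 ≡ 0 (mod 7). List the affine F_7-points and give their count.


Affine F_7-points: {(1, 2), (2, 0), (2, 2), (2, 3), (3, 0), (3, 1), (3, 3), (4, 0), (4, 4), (4, 6), (5, 3)}; count = 11.

For each of the 49 pairs (x, y) ∈ F_7², evaluate f(x, y) mod 7. Record the zeros.
  x = 0: [0↦3, 1↦4, 2↦4, 3↦2, 4↦4, 5↦2, 6↦2]  zeros at y ∈ ∅
  x = 1: [0↦6, 1↦6, 2↦0, 3↦1, 4↦1, 5↦6, 6↦1]  zeros at y ∈ {2}
  x = 2: [0↦0, 1↦2, 2↦0, 3↦0, 4↦1, 5↦2, 6↦2]  zeros at y ∈ {0, 2, 3}
  x = 3: [0↦0, 1↦0, 2↦5, 3↦0, 4↦5, 5↦5, 6↦6]  zeros at y ∈ {0, 1, 3}
  x = 4: [0↦0, 1↦1, 2↦2, 3↦2, 4↦0, 5↦2, 6↦0]  zeros at y ∈ {0, 4, 6}
  x = 5: [0↦1, 1↦6, 2↦6, 3↦0, 4↦1, 5↦1, 6↦6]  zeros at y ∈ {3}
  x = 6: [0↦4, 1↦2, 2↦4, 3↦2, 4↦2, 5↦3, 6↦4]  zeros at y ∈ ∅
Collecting zeros: affine points = {(1, 2), (2, 0), (2, 2), (2, 3), (3, 0), (3, 1), (3, 3), (4, 0), (4, 4), (4, 6), (5, 3)}.
Total count |C(F_7)_aff| = 11.


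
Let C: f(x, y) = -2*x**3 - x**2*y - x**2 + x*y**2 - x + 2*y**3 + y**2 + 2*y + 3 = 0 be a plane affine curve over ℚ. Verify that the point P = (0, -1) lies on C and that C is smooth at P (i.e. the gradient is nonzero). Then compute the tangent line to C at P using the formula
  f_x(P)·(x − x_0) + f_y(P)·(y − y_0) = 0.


Tangent line at P: 6*y + 6 = 0.

Step 1: f(0, -1) = 0, so P lies on C.
Step 2: partial derivatives
  f_x(x, y) = -6*x**2 - 2*x*y - 2*x + y**2 - 1, f_y(x, y) = -x**2 + 2*x*y + 6*y**2 + 2*y + 2.
  f_x(P) = 0, f_y(P) = 6 (gradient nonzero, so P is smooth).
Step 3: tangent line at P: 0·(x − 0) + 6·(y − -1) = 0.
Expanding: 6*y + 6 = 0.


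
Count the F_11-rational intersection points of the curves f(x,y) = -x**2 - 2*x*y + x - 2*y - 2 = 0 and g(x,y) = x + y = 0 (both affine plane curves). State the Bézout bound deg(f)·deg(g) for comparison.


Common zeros: ∅; count = 0; Bézout bound = 2.

deg(f) = 2, deg(g) = 1, so Bézout bound = 2.
Scan x ∈ F_11. For each x, list the y ∈ F_11 with f(x, y) ≡ 0 and those with g(x, y) ≡ 0 (mod 11); the common zeros in that column are the intersection.
  x = 0: f ≡ 0 at y ∈ {10}; g ≡ 0 at y ∈ {0}; common: ∅.
  x = 1: f ≡ 0 at y ∈ {5}; g ≡ 0 at y ∈ {10}; common: ∅.
  x = 2: f ≡ 0 at y ∈ {3}; g ≡ 0 at y ∈ {9}; common: ∅.
  x = 3: f ≡ 0 at y ∈ {10}; g ≡ 0 at y ∈ {8}; common: ∅.
  x = 4: f ≡ 0 at y ∈ {3}; g ≡ 0 at y ∈ {7}; common: ∅.
  x = 5: f ≡ 0 at y ∈ {0}; g ≡ 0 at y ∈ {6}; common: ∅.
  x = 6: f ≡ 0 at y ∈ {4}; g ≡ 0 at y ∈ {5}; common: ∅.
  x = 7: f ≡ 0 at y ∈ {0}; g ≡ 0 at y ∈ {4}; common: ∅.
  x = 8: f ≡ 0 at y ∈ {9}; g ≡ 0 at y ∈ {3}; common: ∅.
  x = 9: f ≡ 0 at y ∈ {4}; g ≡ 0 at y ∈ {2}; common: ∅.
  x = 10: f ≡ 0 at y ∈ ∅; g ≡ 0 at y ∈ {1}; common: ∅.
Collecting: common zeros = ∅, so the count is 0.
Comparison with the Bézout bound: 0 ≤ 2 = deg(f)·deg(g), as expected for curves with no common component (the affine F_11-count falls short of the bound because intersections may lie at infinity, over extension fields, or carry multiplicity).


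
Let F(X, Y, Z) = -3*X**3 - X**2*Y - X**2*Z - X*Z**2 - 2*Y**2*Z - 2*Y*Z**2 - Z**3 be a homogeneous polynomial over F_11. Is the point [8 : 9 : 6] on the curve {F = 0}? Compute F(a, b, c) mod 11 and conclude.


F(8,9,6) ≡ 0 (mod 11); P is on the curve.

Evaluate F(8, 9, 6) term-by-term (mod 11).
  -3*X**3 ↦ -3·512·1·1 = -1536
  -X**2*Y ↦ -1·64·9·1 = -576
  -X**2*Z ↦ -1·64·1·6 = -384
  -X*Z**2 ↦ -1·8·1·36 = -288
  -2*Y**2*Z ↦ -2·1·81·6 = -972
  -2*Y*Z**2 ↦ -2·1·9·36 = -648
  -Z**3 ↦ -1·1·1·216 = -216
Sum: F(8, 9, 6) = (-1536) + (-576) + (-384) + (-288) + (-972) + (-648) + (-216) = -4620.
Reducing mod 11: -4620 ≡ 0 (mod 11).
Since F(a, b, c) ≡ 0 (mod 11), P lies on the curve.


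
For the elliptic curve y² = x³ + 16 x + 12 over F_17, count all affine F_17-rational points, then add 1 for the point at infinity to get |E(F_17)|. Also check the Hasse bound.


Affine points = {(2, 1), (2, 16), (3, 6), (3, 11), (4, 2), (4, 15), (5, 8), (5, 9), (6, 1), (6, 16), (7, 5), (7, 12), (9, 1), (9, 16), (10, 4), (10, 13)}; affine count = 16; |E(F_17)| = 17.

Discriminant check: Δ ∝ 4a³ + 27b² = 4·16³ + 27·12² = 4·4096 + 27·144 ≡ 8 (mod 17). Nonzero ⇒ E is nonsingular.
For each x ∈ F_17, compute rhs = x³ + 16·x + 12 mod 17, then count y ∈ F_17 with y² ≡ rhs.
  x = 0: rhs = 12, matching y values: none (0 points).
  x = 1: rhs = 12, matching y values: none (0 points).
  x = 2: rhs = 1, matching y values: 1, 16 (2 points).
  x = 3: rhs = 2, matching y values: 6, 11 (2 points).
  x = 4: rhs = 4, matching y values: 2, 15 (2 points).
  x = 5: rhs = 13, matching y values: 8, 9 (2 points).
  x = 6: rhs = 1, matching y values: 1, 16 (2 points).
  x = 7: rhs = 8, matching y values: 5, 12 (2 points).
  x = 8: rhs = 6, matching y values: none (0 points).
  x = 9: rhs = 1, matching y values: 1, 16 (2 points).
  x = 10: rhs = 16, matching y values: 4, 13 (2 points).
  x = 11: rhs = 6, matching y values: none (0 points).
  x = 12: rhs = 11, matching y values: none (0 points).
  x = 13: rhs = 3, matching y values: none (0 points).
  x = 14: rhs = 5, matching y values: none (0 points).
  x = 15: rhs = 6, matching y values: none (0 points).
  x = 16: rhs = 12, matching y values: none (0 points).
Total affine count: 16.
Full point count |E(F_17)| = 16 + 1 = 17.
Hasse bound: |17 − (17+1)| = |-1| = 1 ≤ 2√17 ≈ 8.2462 ✓.


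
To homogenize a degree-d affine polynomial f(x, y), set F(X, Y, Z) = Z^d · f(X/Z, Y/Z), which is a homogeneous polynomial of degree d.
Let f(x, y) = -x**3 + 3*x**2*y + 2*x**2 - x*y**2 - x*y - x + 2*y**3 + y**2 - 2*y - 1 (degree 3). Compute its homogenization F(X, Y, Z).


F(X, Y, Z) = -X**3 + 3*X**2*Y + 2*X**2*Z - X*Y**2 - X*Y*Z - X*Z**2 + 2*Y**3 + Y**2*Z - 2*Y*Z**2 - Z**3

deg(f) = 3.
Substitute x = X/Z, y = Y/Z into f, then multiply by Z^3.
  monomial -1·x^3·y^0 ↦ -1·X^3·Y^0·Z^0.
  monomial 3·x^2·y^1 ↦ 3·X^2·Y^1·Z^0.
  monomial 2·x^2·y^0 ↦ 2·X^2·Y^0·Z^1.
  monomial -1·x^1·y^2 ↦ -1·X^1·Y^2·Z^0.
  monomial -1·x^1·y^1 ↦ -1·X^1·Y^1·Z^1.
  monomial -1·x^1·y^0 ↦ -1·X^1·Y^0·Z^2.
  monomial 2·x^0·y^3 ↦ 2·X^0·Y^3·Z^0.
  monomial 1·x^0·y^2 ↦ 1·X^0·Y^2·Z^1.
  monomial -2·x^0·y^1 ↦ -2·X^0·Y^1·Z^2.
  monomial -1·x^0·y^0 ↦ -1·X^0·Y^0·Z^3.
Collecting: F(X, Y, Z) = -X**3 + 3*X**2*Y + 2*X**2*Z - X*Y**2 - X*Y*Z - X*Z**2 + 2*Y**3 + Y**2*Z - 2*Y*Z**2 - Z**3.


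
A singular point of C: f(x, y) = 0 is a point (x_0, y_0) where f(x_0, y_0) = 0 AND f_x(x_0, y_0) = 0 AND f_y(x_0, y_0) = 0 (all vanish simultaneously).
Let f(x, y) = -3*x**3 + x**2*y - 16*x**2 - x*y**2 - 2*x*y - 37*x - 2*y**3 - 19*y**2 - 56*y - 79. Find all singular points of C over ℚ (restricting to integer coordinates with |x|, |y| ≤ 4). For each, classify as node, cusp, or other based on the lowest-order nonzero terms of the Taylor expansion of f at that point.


Singular points: {(-2, -3)}; classification: node.

Compute partial derivatives:
  f_x = -9*x**2 + 2*x*y - 32*x - y**2 - 2*y - 37.
  f_y = x**2 - 2*x*y - 2*x - 6*y**2 - 38*y - 56.
Scan x_0 ∈ {−4, ..., 4}. For each x_0, f_y(x_0, y) is a polynomial in y; find its integer roots y ∈ {−4, ..., 4}, then test f_x and f at those candidates.
  x = -4: f_y(-4, y) = -6*y**2 - 30*y - 32; no integer root y with |y| ≤ 4.
  x = -3: f_y(-3, y) = -6*y**2 - 32*y - 41; no integer root y with |y| ≤ 4.
  x = -2: f_y(-2, y) = -6*y**2 - 34*y - 48; vanishes at y ∈ {-3}. (-2, -3): f_x = 0, f = 0 — SINGULAR.
  x = -1: f_y(-1, y) = -6*y**2 - 36*y - 53; no integer root y with |y| ≤ 4.
  x = 0: f_y(0, y) = -6*y**2 - 38*y - 56; vanishes at y ∈ {-4}. (0, -4): f_x = -45 ≠ 0.
  x = 1: f_y(1, y) = -6*y**2 - 40*y - 57; no integer root y with |y| ≤ 4.
  x = 2: f_y(2, y) = -6*y**2 - 42*y - 56; no integer root y with |y| ≤ 4.
  x = 3: f_y(3, y) = -6*y**2 - 44*y - 53; no integer root y with |y| ≤ 4.
  x = 4: f_y(4, y) = -6*y**2 - 46*y - 48; no integer root y with |y| ≤ 4.
Only singular point on the grid: (-2, -3).
Classify: substitute x = -2 + u, y = -3 + v and expand: f = -3*u**3 + u**2*v - u**2 - u*v**2 - 2*v**3 + v**2.
No constant or linear terms (consistent with a singular point). Quadratic part: -u**2 + v**2. Cubic part: -3*u**3 + u**2*v - u*v**2 - 2*v**3.
The quadratic part v**2 - u**2 = (v − u)(v + u) splits into two distinct linear factors, so there are two distinct tangent lines y − -3 = ±(x − -2) — this is a node (ordinary double point).
Classification: node.


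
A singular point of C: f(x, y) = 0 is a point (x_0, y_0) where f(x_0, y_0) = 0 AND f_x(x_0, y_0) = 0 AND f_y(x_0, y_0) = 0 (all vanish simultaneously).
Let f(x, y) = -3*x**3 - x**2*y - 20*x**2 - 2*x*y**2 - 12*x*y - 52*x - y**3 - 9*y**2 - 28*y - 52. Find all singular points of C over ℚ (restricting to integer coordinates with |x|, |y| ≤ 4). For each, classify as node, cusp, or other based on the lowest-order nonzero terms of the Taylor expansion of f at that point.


Singular points: {(-2, -2)}; classification: cusp.

Compute partial derivatives:
  f_x = -9*x**2 - 2*x*y - 40*x - 2*y**2 - 12*y - 52.
  f_y = -x**2 - 4*x*y - 12*x - 3*y**2 - 18*y - 28.
Scan x_0 ∈ {−4, ..., 4}. For each x_0, f_y(x_0, y) is a polynomial in y; find its integer roots y ∈ {−4, ..., 4}, then test f_x and f at those candidates.
  x = -4: f_y(-4, y) = -3*y**2 - 2*y + 4; no integer root y with |y| ≤ 4.
  x = -3: f_y(-3, y) = -3*y**2 - 6*y - 1; no integer root y with |y| ≤ 4.
  x = -2: f_y(-2, y) = -3*y**2 - 10*y - 8; vanishes at y ∈ {-2}. (-2, -2): f_x = 0, f = 0 — SINGULAR.
  x = -1: f_y(-1, y) = -3*y**2 - 14*y - 17; no integer root y with |y| ≤ 4.
  x = 0: f_y(0, y) = -3*y**2 - 18*y - 28; no integer root y with |y| ≤ 4.
  x = 1: f_y(1, y) = -3*y**2 - 22*y - 41; no integer root y with |y| ≤ 4.
  x = 2: f_y(2, y) = -3*y**2 - 26*y - 56; vanishes at y ∈ {-4}. (2, -4): f_x = -136 ≠ 0.
  x = 3: f_y(3, y) = -3*y**2 - 30*y - 73; no integer root y with |y| ≤ 4.
  x = 4: f_y(4, y) = -3*y**2 - 34*y - 92; no integer root y with |y| ≤ 4.
Only singular point on the grid: (-2, -2).
Classify: substitute x = -2 + u, y = -2 + v and expand: f = -3*u**3 - u**2*v - 2*u*v**2 - v**3 + v**2.
No constant or linear terms (consistent with a singular point). Quadratic part: v**2. Cubic part: -3*u**3 - u**2*v - 2*u*v**2 - v**3.
The quadratic part v**2 is a perfect square, so there is a single (double) tangent line v = 0, i.e. y = -2. Restricting the cubic part to that line (v = 0) leaves -3*u**3 ≠ 0, so f is not divisible by v and the branch is v² ≈ 3*u**3 to lowest order — this is a cusp.
Classification: cusp.


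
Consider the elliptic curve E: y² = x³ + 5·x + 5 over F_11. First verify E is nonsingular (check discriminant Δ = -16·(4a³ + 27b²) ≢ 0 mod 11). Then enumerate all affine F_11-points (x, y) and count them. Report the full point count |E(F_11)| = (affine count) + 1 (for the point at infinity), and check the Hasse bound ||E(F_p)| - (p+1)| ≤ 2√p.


Affine points = {(0, 4), (0, 7), (1, 0), (2, 1), (2, 10), (3, 5), (3, 6), (4, 1), (4, 10), (5, 1), (5, 10), (6, 3), (6, 8), (7, 3), (7, 8), (9, 3), (9, 8)}; affine count = 17; |E(F_11)| = 18.

Discriminant check: Δ ∝ 4a³ + 27b² = 4·5³ + 27·5² = 4·125 + 27·25 ≡ 9 (mod 11). Nonzero ⇒ E is nonsingular.
For each x ∈ F_11, compute rhs = x³ + 5·x + 5 mod 11, then count y ∈ F_11 with y² ≡ rhs.
  x = 0: rhs = 5, matching y values: 4, 7 (2 points).
  x = 1: rhs = 0, matching y values: 0 (1 points).
  x = 2: rhs = 1, matching y values: 1, 10 (2 points).
  x = 3: rhs = 3, matching y values: 5, 6 (2 points).
  x = 4: rhs = 1, matching y values: 1, 10 (2 points).
  x = 5: rhs = 1, matching y values: 1, 10 (2 points).
  x = 6: rhs = 9, matching y values: 3, 8 (2 points).
  x = 7: rhs = 9, matching y values: 3, 8 (2 points).
  x = 8: rhs = 7, matching y values: none (0 points).
  x = 9: rhs = 9, matching y values: 3, 8 (2 points).
  x = 10: rhs = 10, matching y values: none (0 points).
Total affine count: 17.
Full point count |E(F_11)| = 17 + 1 = 18.
Hasse bound: |18 − (11+1)| = |6| = 6 ≤ 2√11 ≈ 6.6332 ✓.


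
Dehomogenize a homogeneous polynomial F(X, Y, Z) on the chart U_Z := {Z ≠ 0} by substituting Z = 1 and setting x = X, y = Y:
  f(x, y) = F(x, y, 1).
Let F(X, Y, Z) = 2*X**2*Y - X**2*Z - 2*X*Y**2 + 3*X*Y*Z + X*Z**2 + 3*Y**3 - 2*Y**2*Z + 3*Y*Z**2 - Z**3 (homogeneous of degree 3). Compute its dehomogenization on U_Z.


f(x, y) = 2*x**2*y - x**2 - 2*x*y**2 + 3*x*y + x + 3*y**3 - 2*y**2 + 3*y - 1

On U_Z we set Z = 1. Each monomial c·X^i·Y^j·Z^k in F becomes c·x^i·y^j·1^k = c·x^i·y^j.
Substituting Z = 1: F(X, Y, 1) = 2*x**2*y - x**2 - 2*x*y**2 + 3*x*y + x + 3*y**3 - 2*y**2 + 3*y - 1.
Note: deg(f) ≤ deg(F) = 3; strict inequality happens when F is divisible by Z (lost terms).


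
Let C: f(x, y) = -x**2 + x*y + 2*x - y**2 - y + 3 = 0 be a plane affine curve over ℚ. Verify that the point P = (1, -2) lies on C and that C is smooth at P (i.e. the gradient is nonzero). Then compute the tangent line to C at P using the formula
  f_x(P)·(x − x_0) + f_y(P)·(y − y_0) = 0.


Tangent line at P: -2*x + 4*y + 10 = 0.

Step 1: f(1, -2) = 0, so P lies on C.
Step 2: partial derivatives
  f_x(x, y) = -2*x + y + 2, f_y(x, y) = x - 2*y - 1.
  f_x(P) = -2, f_y(P) = 4 (gradient nonzero, so P is smooth).
Step 3: tangent line at P: -2·(x − 1) + 4·(y − -2) = 0.
Expanding: -2*x + 4*y + 10 = 0.


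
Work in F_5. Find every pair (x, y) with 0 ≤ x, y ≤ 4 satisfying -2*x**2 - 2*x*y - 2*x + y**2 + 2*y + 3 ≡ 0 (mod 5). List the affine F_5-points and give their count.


Affine F_5-points: {(1, 1), (1, 4), (2, 1), (3, 2), (4, 2), (4, 4)}; count = 6.

For each of the 25 pairs (x, y) ∈ F_5², evaluate f(x, y) mod 5. Record the zeros.
  x = 0: [0↦3, 1↦1, 2↦1, 3↦3, 4↦2]  zeros at y ∈ ∅
  x = 1: [0↦4, 1↦0, 2↦3, 3↦3, 4↦0]  zeros at y ∈ {1, 4}
  x = 2: [0↦1, 1↦0, 2↦1, 3↦4, 4↦4]  zeros at y ∈ {1}
  x = 3: [0↦4, 1↦1, 2↦0, 3↦1, 4↦4]  zeros at y ∈ {2}
  x = 4: [0↦3, 1↦3, 2↦0, 3↦4, 4↦0]  zeros at y ∈ {2, 4}
Collecting zeros: affine points = {(1, 1), (1, 4), (2, 1), (3, 2), (4, 2), (4, 4)}.
Total count |C(F_5)_aff| = 6.


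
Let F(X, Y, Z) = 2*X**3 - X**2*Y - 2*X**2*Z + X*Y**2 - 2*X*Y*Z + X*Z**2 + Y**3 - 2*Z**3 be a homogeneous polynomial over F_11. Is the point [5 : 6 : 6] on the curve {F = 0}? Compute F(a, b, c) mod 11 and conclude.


F(5,6,6) ≡ 2 (mod 11); P is NOT on the curve.

Evaluate F(5, 6, 6) term-by-term (mod 11).
  2*X**3 ↦ 2·125·1·1 = 250
  -X**2*Y ↦ -1·25·6·1 = -150
  -2*X**2*Z ↦ -2·25·1·6 = -300
  X*Y**2 ↦ 1·5·36·1 = 180
  -2*X*Y*Z ↦ -2·5·6·6 = -360
  X*Z**2 ↦ 1·5·1·36 = 180
  Y**3 ↦ 1·1·216·1 = 216
  -2*Z**3 ↦ -2·1·1·216 = -432
Sum: F(5, 6, 6) = (250) + (-150) + (-300) + (180) + (-360) + (180) + (216) + (-432) = -416.
Reducing mod 11: -416 ≡ 2 (mod 11).
Since F(a, b, c) ≡ 2 ≠ 0 (mod 11), P does NOT lie on the curve.


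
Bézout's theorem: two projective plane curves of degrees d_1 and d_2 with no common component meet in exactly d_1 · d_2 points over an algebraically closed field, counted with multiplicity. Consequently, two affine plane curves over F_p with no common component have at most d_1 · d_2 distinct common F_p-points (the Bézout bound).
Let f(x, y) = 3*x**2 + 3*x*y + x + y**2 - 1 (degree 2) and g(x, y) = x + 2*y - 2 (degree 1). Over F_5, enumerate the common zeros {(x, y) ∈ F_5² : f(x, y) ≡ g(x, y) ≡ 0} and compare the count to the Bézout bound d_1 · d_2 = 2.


Common zeros: {(0, 1), (4, 4)}; count = 2; Bézout bound = 2.

deg(f) = 2, deg(g) = 1, so Bézout bound = 2.
Scan x ∈ F_5. For each x, list the y ∈ F_5 with f(x, y) ≡ 0 and those with g(x, y) ≡ 0 (mod 5); the common zeros in that column are the intersection.
  x = 0: f ≡ 0 at y ∈ {1, 4}; g ≡ 0 at y ∈ {1}; common: {1}.
  x = 1: f ≡ 0 at y ∈ ∅; g ≡ 0 at y ∈ {3}; common: ∅.
  x = 2: f ≡ 0 at y ∈ {1, 3}; g ≡ 0 at y ∈ {0}; common: ∅.
  x = 3: f ≡ 0 at y ∈ {3}; g ≡ 0 at y ∈ {2}; common: ∅.
  x = 4: f ≡ 0 at y ∈ {4}; g ≡ 0 at y ∈ {4}; common: {4}.
Collecting: common zeros = {(0, 1), (4, 4)}, so the count is 2.
Comparison with the Bézout bound: 2 ≤ 2 = deg(f)·deg(g), as expected for curves with no common component (the bound is attained).


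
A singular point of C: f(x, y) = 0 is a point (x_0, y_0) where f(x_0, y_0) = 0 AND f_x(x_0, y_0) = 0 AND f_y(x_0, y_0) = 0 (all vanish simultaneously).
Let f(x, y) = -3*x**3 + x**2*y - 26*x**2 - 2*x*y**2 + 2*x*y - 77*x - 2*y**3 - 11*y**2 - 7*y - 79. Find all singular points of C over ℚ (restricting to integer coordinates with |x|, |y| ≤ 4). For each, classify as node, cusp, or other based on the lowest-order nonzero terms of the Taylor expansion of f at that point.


Singular points: {(-3, -1)}; classification: cusp.

Compute partial derivatives:
  f_x = -9*x**2 + 2*x*y - 52*x - 2*y**2 + 2*y - 77.
  f_y = x**2 - 4*x*y + 2*x - 6*y**2 - 22*y - 7.
Scan x_0 ∈ {−4, ..., 4}. For each x_0, f_y(x_0, y) is a polynomial in y; find its integer roots y ∈ {−4, ..., 4}, then test f_x and f at those candidates.
  x = -4: f_y(-4, y) = -6*y**2 - 6*y + 1; no integer root y with |y| ≤ 4.
  x = -3: f_y(-3, y) = -6*y**2 - 10*y - 4; vanishes at y ∈ {-1}. (-3, -1): f_x = 0, f = 0 — SINGULAR.
  x = -2: f_y(-2, y) = -6*y**2 - 14*y - 7; no integer root y with |y| ≤ 4.
  x = -1: f_y(-1, y) = -6*y**2 - 18*y - 8; no integer root y with |y| ≤ 4.
  x = 0: f_y(0, y) = -6*y**2 - 22*y - 7; no integer root y with |y| ≤ 4.
  x = 1: f_y(1, y) = -6*y**2 - 26*y - 4; no integer root y with |y| ≤ 4.
  x = 2: f_y(2, y) = -6*y**2 - 30*y + 1; no integer root y with |y| ≤ 4.
  x = 3: f_y(3, y) = -6*y**2 - 34*y + 8; no integer root y with |y| ≤ 4.
  x = 4: f_y(4, y) = -6*y**2 - 38*y + 17; no integer root y with |y| ≤ 4.
Only singular point on the grid: (-3, -1).
Classify: substitute x = -3 + u, y = -1 + v and expand: f = -3*u**3 + u**2*v - 2*u*v**2 - 2*v**3 + v**2.
No constant or linear terms (consistent with a singular point). Quadratic part: v**2. Cubic part: -3*u**3 + u**2*v - 2*u*v**2 - 2*v**3.
The quadratic part v**2 is a perfect square, so there is a single (double) tangent line v = 0, i.e. y = -1. Restricting the cubic part to that line (v = 0) leaves -3*u**3 ≠ 0, so f is not divisible by v and the branch is v² ≈ 3*u**3 to lowest order — this is a cusp.
Classification: cusp.


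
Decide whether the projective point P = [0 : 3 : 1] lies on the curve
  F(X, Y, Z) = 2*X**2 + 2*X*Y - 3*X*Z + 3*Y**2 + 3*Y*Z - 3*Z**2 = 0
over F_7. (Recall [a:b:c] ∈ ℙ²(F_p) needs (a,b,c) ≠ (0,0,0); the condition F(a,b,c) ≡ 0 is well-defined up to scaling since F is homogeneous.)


F(0,3,1) ≡ 5 (mod 7); P is NOT on the curve.

Evaluate F(0, 3, 1) term-by-term (mod 7).
  2*X**2 ↦ 2·0·1·1 = 0
  2*X*Y ↦ 2·0·3·1 = 0
  -3*X*Z ↦ -3·0·1·1 = 0
  3*Y**2 ↦ 3·1·9·1 = 27
  3*Y*Z ↦ 3·1·3·1 = 9
  -3*Z**2 ↦ -3·1·1·1 = -3
Sum: F(0, 3, 1) = (0) + (0) + (0) + (27) + (9) + (-3) = 33.
Reducing mod 7: 33 ≡ 5 (mod 7).
Since F(a, b, c) ≡ 5 ≠ 0 (mod 7), P does NOT lie on the curve.


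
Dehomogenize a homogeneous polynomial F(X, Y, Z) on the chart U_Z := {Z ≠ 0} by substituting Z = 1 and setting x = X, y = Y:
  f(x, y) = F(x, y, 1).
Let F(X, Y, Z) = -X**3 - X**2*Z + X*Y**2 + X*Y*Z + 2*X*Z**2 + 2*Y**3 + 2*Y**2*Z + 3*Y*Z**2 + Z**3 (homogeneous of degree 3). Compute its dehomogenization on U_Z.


f(x, y) = -x**3 - x**2 + x*y**2 + x*y + 2*x + 2*y**3 + 2*y**2 + 3*y + 1

On U_Z we set Z = 1. Each monomial c·X^i·Y^j·Z^k in F becomes c·x^i·y^j·1^k = c·x^i·y^j.
Substituting Z = 1: F(X, Y, 1) = -x**3 - x**2 + x*y**2 + x*y + 2*x + 2*y**3 + 2*y**2 + 3*y + 1.
Note: deg(f) ≤ deg(F) = 3; strict inequality happens when F is divisible by Z (lost terms).


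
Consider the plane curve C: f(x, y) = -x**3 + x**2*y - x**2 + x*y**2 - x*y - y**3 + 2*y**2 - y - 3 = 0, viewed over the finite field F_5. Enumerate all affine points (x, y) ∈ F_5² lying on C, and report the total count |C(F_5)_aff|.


Affine F_5-points: {(0, 2), (0, 3), (1, 0), (1, 4), (2, 0), (2, 2), (3, 1), (4, 2)}; count = 8.

For each of the 25 pairs (x, y) ∈ F_5², evaluate f(x, y) mod 5. Record the zeros.
  x = 0: [0↦2, 1↦2, 2↦0, 3↦0, 4↦1]  zeros at y ∈ {2, 3}
  x = 1: [0↦0, 1↦1, 2↦2, 3↦2, 4↦0]  zeros at y ∈ {0, 4}
  x = 2: [0↦0, 1↦4, 2↦0, 3↦2, 4↦4]  zeros at y ∈ {0, 2}
  x = 3: [0↦1, 1↦0, 2↦3, 3↦4, 4↦2]  zeros at y ∈ {1}
  x = 4: [0↦2, 1↦3, 2↦0, 3↦2, 4↦3]  zeros at y ∈ {2}
Collecting zeros: affine points = {(0, 2), (0, 3), (1, 0), (1, 4), (2, 0), (2, 2), (3, 1), (4, 2)}.
Total count |C(F_5)_aff| = 8.


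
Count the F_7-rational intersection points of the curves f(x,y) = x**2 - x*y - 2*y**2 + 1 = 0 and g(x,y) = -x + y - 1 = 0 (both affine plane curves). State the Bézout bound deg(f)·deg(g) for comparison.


Common zeros: ∅; count = 0; Bézout bound = 2.

deg(f) = 2, deg(g) = 1, so Bézout bound = 2.
Scan x ∈ F_7. For each x, list the y ∈ F_7 with f(x, y) ≡ 0 and those with g(x, y) ≡ 0 (mod 7); the common zeros in that column are the intersection.
  x = 0: f ≡ 0 at y ∈ {2, 5}; g ≡ 0 at y ∈ {1}; common: ∅.
  x = 1: f ≡ 0 at y ∈ ∅; g ≡ 0 at y ∈ {2}; common: ∅.
  x = 2: f ≡ 0 at y ∈ {2, 4}; g ≡ 0 at y ∈ {3}; common: ∅.
  x = 3: f ≡ 0 at y ∈ ∅; g ≡ 0 at y ∈ {4}; common: ∅.
  x = 4: f ≡ 0 at y ∈ ∅; g ≡ 0 at y ∈ {5}; common: ∅.
  x = 5: f ≡ 0 at y ∈ {3, 5}; g ≡ 0 at y ∈ {6}; common: ∅.
  x = 6: f ≡ 0 at y ∈ ∅; g ≡ 0 at y ∈ {0}; common: ∅.
Collecting: common zeros = ∅, so the count is 0.
Comparison with the Bézout bound: 0 ≤ 2 = deg(f)·deg(g), as expected for curves with no common component (the affine F_7-count falls short of the bound because intersections may lie at infinity, over extension fields, or carry multiplicity).


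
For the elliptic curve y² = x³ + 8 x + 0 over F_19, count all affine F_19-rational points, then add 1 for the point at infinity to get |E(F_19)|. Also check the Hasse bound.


Affine points = {(0, 0), (1, 3), (1, 16), (2, 9), (2, 10), (4, 1), (4, 18), (6, 6), (6, 13), (7, 0), (8, 5), (8, 14), (10, 4), (10, 15), (12, 0), (14, 5), (14, 14), (16, 5), (16, 14)}; affine count = 19; |E(F_19)| = 20.

Discriminant check: Δ ∝ 4a³ + 27b² = 4·8³ + 27·0² = 4·512 + 27·0 ≡ 15 (mod 19). Nonzero ⇒ E is nonsingular.
For each x ∈ F_19, compute rhs = x³ + 8·x + 0 mod 19, then count y ∈ F_19 with y² ≡ rhs.
  x = 0: rhs = 0, matching y values: 0 (1 points).
  x = 1: rhs = 9, matching y values: 3, 16 (2 points).
  x = 2: rhs = 5, matching y values: 9, 10 (2 points).
  x = 3: rhs = 13, matching y values: none (0 points).
  x = 4: rhs = 1, matching y values: 1, 18 (2 points).
  x = 5: rhs = 13, matching y values: none (0 points).
  x = 6: rhs = 17, matching y values: 6, 13 (2 points).
  x = 7: rhs = 0, matching y values: 0 (1 points).
  x = 8: rhs = 6, matching y values: 5, 14 (2 points).
  x = 9: rhs = 3, matching y values: none (0 points).
  x = 10: rhs = 16, matching y values: 4, 15 (2 points).
  x = 11: rhs = 13, matching y values: none (0 points).
  x = 12: rhs = 0, matching y values: 0 (1 points).
  x = 13: rhs = 2, matching y values: none (0 points).
  x = 14: rhs = 6, matching y values: 5, 14 (2 points).
  x = 15: rhs = 18, matching y values: none (0 points).
  x = 16: rhs = 6, matching y values: 5, 14 (2 points).
  x = 17: rhs = 14, matching y values: none (0 points).
  x = 18: rhs = 10, matching y values: none (0 points).
Total affine count: 19.
Full point count |E(F_19)| = 19 + 1 = 20.
Hasse bound: |20 − (19+1)| = |0| = 0 ≤ 2√19 ≈ 8.7178 ✓.


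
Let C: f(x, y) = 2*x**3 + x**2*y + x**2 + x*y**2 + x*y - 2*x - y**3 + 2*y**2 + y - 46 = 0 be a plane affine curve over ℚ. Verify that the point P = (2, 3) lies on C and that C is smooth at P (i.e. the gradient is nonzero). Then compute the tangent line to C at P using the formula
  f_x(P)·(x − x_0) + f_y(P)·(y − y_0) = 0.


Tangent line at P: 50*x + 4*y - 112 = 0.

Step 1: f(2, 3) = 0, so P lies on C.
Step 2: partial derivatives
  f_x(x, y) = 6*x**2 + 2*x*y + 2*x + y**2 + y - 2, f_y(x, y) = x**2 + 2*x*y + x - 3*y**2 + 4*y + 1.
  f_x(P) = 50, f_y(P) = 4 (gradient nonzero, so P is smooth).
Step 3: tangent line at P: 50·(x − 2) + 4·(y − 3) = 0.
Expanding: 50*x + 4*y - 112 = 0.


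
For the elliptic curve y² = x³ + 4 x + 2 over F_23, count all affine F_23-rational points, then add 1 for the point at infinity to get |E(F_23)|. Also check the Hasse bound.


Affine points = {(0, 5), (0, 18), (2, 8), (2, 15), (3, 8), (3, 15), (4, 6), (4, 17), (5, 3), (5, 20), (6, 9), (6, 14), (9, 10), (9, 13), (18, 8), (18, 15), (20, 3), (20, 20), (21, 3), (21, 20)}; affine count = 20; |E(F_23)| = 21.

Discriminant check: Δ ∝ 4a³ + 27b² = 4·4³ + 27·2² = 4·64 + 27·4 ≡ 19 (mod 23). Nonzero ⇒ E is nonsingular.
For each x ∈ F_23, compute rhs = x³ + 4·x + 2 mod 23, then count y ∈ F_23 with y² ≡ rhs.
  x = 0: rhs = 2, matching y values: 5, 18 (2 points).
  x = 1: rhs = 7, matching y values: none (0 points).
  x = 2: rhs = 18, matching y values: 8, 15 (2 points).
  x = 3: rhs = 18, matching y values: 8, 15 (2 points).
  x = 4: rhs = 13, matching y values: 6, 17 (2 points).
  x = 5: rhs = 9, matching y values: 3, 20 (2 points).
  x = 6: rhs = 12, matching y values: 9, 14 (2 points).
  x = 7: rhs = 5, matching y values: none (0 points).
  x = 8: rhs = 17, matching y values: none (0 points).
  x = 9: rhs = 8, matching y values: 10, 13 (2 points).
  x = 10: rhs = 7, matching y values: none (0 points).
  x = 11: rhs = 20, matching y values: none (0 points).
  x = 12: rhs = 7, matching y values: none (0 points).
  x = 13: rhs = 20, matching y values: none (0 points).
  x = 14: rhs = 19, matching y values: none (0 points).
  x = 15: rhs = 10, matching y values: none (0 points).
  x = 16: rhs = 22, matching y values: none (0 points).
  x = 17: rhs = 15, matching y values: none (0 points).
  x = 18: rhs = 18, matching y values: 8, 15 (2 points).
  x = 19: rhs = 14, matching y values: none (0 points).
  x = 20: rhs = 9, matching y values: 3, 20 (2 points).
  x = 21: rhs = 9, matching y values: 3, 20 (2 points).
  x = 22: rhs = 20, matching y values: none (0 points).
Total affine count: 20.
Full point count |E(F_23)| = 20 + 1 = 21.
Hasse bound: |21 − (23+1)| = |-3| = 3 ≤ 2√23 ≈ 9.5917 ✓.


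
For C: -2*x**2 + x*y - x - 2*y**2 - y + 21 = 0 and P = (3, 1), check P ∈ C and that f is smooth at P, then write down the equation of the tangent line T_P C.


Tangent line at P: -12*x - 2*y + 38 = 0.

Step 1: f(3, 1) = 0, so P lies on C.
Step 2: partial derivatives
  f_x(x, y) = -4*x + y - 1, f_y(x, y) = x - 4*y - 1.
  f_x(P) = -12, f_y(P) = -2 (gradient nonzero, so P is smooth).
Step 3: tangent line at P: -12·(x − 3) + -2·(y − 1) = 0.
Expanding: -12*x - 2*y + 38 = 0.
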